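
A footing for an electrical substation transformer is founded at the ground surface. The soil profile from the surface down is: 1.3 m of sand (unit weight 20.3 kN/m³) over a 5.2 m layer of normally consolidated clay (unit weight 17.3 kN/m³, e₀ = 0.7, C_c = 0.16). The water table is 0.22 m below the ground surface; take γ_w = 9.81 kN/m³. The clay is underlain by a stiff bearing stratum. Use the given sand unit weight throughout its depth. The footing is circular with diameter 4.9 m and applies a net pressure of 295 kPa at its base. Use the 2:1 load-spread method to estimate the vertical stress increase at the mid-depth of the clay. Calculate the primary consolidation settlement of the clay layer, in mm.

Mid-depth of clay below the ground surface: z = 1.3 + 5.2/2 = 3.9 m.
Total vertical stress at mid-clay: σ_v = 20.3×1.3 + 17.3×2.6 = 71.37 kPa.
Pore pressure: u = 9.81×(3.9 − 0.22) = 36.101 kPa.
Initial effective stress: σ'_0 = σ_v − u = 71.37 − 36.101 = 35.269 kPa.
Stress increase at mid-clay by the 2:1 spreading method:
Δσ ≈ qD²/(D+z)² = 295×4.9²/(4.9+3.9)² = 91.464 kPa
Final effective stress: σ'_f = σ'_0 + Δσ = 35.269 + 91.464 = 126.73 kPa.
Normally consolidated clay, so the full stress increment lies on the virgin compression line:
S_c = C_c·H/(1+e₀)·log₁₀(σ'_f/σ'_0) = 0.16×5.2/(1+0.7)×log₁₀(126.73/35.269)
    = 0.48941 × 0.55549 = 0.2719 m

S_c ≈ 272 mm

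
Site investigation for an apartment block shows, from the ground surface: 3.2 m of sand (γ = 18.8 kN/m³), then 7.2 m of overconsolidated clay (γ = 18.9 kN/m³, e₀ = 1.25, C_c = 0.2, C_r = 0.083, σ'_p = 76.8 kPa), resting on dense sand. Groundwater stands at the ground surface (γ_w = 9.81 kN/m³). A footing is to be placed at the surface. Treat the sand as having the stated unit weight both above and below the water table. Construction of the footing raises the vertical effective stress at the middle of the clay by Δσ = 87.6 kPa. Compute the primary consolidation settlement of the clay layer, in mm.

Mid-depth of clay below the ground surface: z = 3.2 + 7.2/2 = 6.8 m.
Total vertical stress at mid-clay: σ_v = 18.8×3.2 + 18.9×3.6 = 128.2 kPa.
Pore pressure: u = 9.81×(6.8 − 0) = 66.708 kPa.
Initial effective stress: σ'_0 = σ_v − u = 128.2 − 66.708 = 61.492 kPa.
Final effective stress: σ'_f = 61.492 + 87.6 = 149.09 kPa.
σ'_f = 149.09 > σ'_p = 76.8 kPa, so the stress path crosses the preconsolidation pressure — recompression up to σ'_p, then virgin compression beyond:
S_c = H/(1+e₀)·[C_r·log₁₀(σ'_p/σ'_0) + C_c·log₁₀(σ'_f/σ'_p)]
    = 7.2/2.25 × [0.083×log₁₀(76.8/61.492) + 0.2×log₁₀(149.09/76.8)]
    = 3.2 × [0.008013 + 0.057617] = 0.21 m

S_c ≈ 210 mm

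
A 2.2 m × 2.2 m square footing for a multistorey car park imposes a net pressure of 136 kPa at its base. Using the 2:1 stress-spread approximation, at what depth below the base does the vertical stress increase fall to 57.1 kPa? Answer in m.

2:1 spreading — at depth z the loaded area has grown by z in each plan dimension:
qB²/(B+z)² = Δσ_z ⇒ z = B(√(q/Δσ_z) − 1) = 2.2×(√(136/57.1) − 1) = 1.195 m

z ≈ 1.2 m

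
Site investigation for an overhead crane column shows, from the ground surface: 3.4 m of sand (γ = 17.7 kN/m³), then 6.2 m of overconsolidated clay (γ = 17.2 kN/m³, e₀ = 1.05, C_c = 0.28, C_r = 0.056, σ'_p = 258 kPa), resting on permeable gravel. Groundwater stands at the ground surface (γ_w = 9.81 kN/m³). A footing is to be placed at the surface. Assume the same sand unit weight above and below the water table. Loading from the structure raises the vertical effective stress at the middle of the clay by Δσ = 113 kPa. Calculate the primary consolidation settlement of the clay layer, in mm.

Mid-depth of clay below the ground surface: z = 3.4 + 6.2/2 = 6.5 m.
Total vertical stress at mid-clay: σ_v = 17.7×3.4 + 17.2×3.1 = 113.5 kPa.
Pore pressure: u = 9.81×(6.5 − 0) = 63.765 kPa.
Initial effective stress: σ'_0 = σ_v − u = 113.5 − 63.765 = 49.735 kPa.
Final effective stress: σ'_f = 49.735 + 113 = 162.74 kPa.
σ'_f = 162.74 ≤ σ'_p = 258 kPa, so the clay remains overconsolidated and only the recompression index applies:
S_c = C_r·H/(1+e₀)·log₁₀(σ'_f/σ'_0) = 0.056×6.2/2.05×log₁₀(162.74/49.735)
    = 0.16937 × 0.51483 = 0.08719 m

S_c ≈ 87.2 mm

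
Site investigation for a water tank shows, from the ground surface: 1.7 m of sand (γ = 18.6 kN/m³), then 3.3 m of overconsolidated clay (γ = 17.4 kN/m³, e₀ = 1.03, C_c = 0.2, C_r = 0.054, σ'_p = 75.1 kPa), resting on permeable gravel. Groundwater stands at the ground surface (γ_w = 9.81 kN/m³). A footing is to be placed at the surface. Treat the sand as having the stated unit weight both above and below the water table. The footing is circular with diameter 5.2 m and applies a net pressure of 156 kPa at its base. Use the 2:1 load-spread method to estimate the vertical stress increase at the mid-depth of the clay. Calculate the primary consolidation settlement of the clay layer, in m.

S_c ≈ 0.0561 m

Mid-depth of clay below the ground surface: z = 1.7 + 3.3/2 = 3.35 m.
Total vertical stress at mid-clay: σ_v = 18.6×1.7 + 17.4×1.65 = 60.33 kPa.
Pore pressure: u = 9.81×(3.35 − 0) = 32.864 kPa.
Initial effective stress: σ'_0 = σ_v − u = 60.33 − 32.864 = 27.466 kPa.
Stress increase at mid-clay by the 2:1 spreading method:
Δσ ≈ qD²/(D+z)² = 156×5.2²/(5.2+3.35)² = 57.703 kPa
Final effective stress: σ'_f = 27.466 + 57.703 = 85.169 kPa.
σ'_f = 85.169 > σ'_p = 75.1 kPa, so the stress path crosses the preconsolidation pressure — recompression up to σ'_p, then virgin compression beyond:
S_c = H/(1+e₀)·[C_r·log₁₀(σ'_p/σ'_0) + C_c·log₁₀(σ'_f/σ'_p)]
    = 3.3/2.03 × [0.054×log₁₀(75.1/27.466) + 0.2×log₁₀(85.169/75.1)]
    = 1.6256 × [0.02359 + 0.010928] = 0.05611 m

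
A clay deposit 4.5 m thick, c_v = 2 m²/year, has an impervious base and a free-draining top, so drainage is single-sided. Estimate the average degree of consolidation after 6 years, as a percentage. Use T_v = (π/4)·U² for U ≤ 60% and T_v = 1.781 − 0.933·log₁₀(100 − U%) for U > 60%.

U ≈ 81.2 %

Drainage path length: H_d = H = 4.5 m (single drainage).
T_v = c_v·t/H_d² = 2×6/4.5² = 0.59259.
T_v = 0.59259 corresponds to the U > 60% branch:
U = 1 − 10^((1.781 − T_v)/0.933)/100 = 0.8122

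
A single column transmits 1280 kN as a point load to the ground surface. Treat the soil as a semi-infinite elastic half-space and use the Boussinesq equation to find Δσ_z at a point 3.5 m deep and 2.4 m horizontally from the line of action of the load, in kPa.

Δσ_z ≈ 19 kPa

Boussinesq vertical stress below a point load on an elastic half-space:
Δσ_z = 3P/(2πz²) · [1 + (r/z)²]^(−5/2)
r/z = 2.4/3.5 = 0.68571; [1+(r/z)²]^(−5/2) = 0.38155.
Δσ_z = 3×1280/(2π×3.5²) × 0.38155 = 49.89 × 0.38155 = 19.04 kPa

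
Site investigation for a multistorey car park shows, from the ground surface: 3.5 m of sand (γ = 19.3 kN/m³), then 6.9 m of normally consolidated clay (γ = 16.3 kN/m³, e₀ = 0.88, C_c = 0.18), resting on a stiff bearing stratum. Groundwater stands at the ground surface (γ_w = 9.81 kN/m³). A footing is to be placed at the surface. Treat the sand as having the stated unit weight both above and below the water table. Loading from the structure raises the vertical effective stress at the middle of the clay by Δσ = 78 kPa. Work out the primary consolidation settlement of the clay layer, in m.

Mid-depth of clay below the ground surface: z = 3.5 + 6.9/2 = 6.95 m.
Total vertical stress at mid-clay: σ_v = 19.3×3.5 + 16.3×3.45 = 123.78 kPa.
Pore pressure: u = 9.81×(6.95 − 0) = 68.18 kPa.
Initial effective stress: σ'_0 = σ_v − u = 123.78 − 68.18 = 55.6 kPa.
Final effective stress: σ'_f = σ'_0 + Δσ = 55.6 + 78 = 133.6 kPa.
Normally consolidated clay, so the full stress increment lies on the virgin compression line:
S_c = C_c·H/(1+e₀)·log₁₀(σ'_f/σ'_0) = 0.18×6.9/(1+0.88)×log₁₀(133.6/55.6)
    = 0.66064 × 0.38073 = 0.2515 m

S_c ≈ 0.252 m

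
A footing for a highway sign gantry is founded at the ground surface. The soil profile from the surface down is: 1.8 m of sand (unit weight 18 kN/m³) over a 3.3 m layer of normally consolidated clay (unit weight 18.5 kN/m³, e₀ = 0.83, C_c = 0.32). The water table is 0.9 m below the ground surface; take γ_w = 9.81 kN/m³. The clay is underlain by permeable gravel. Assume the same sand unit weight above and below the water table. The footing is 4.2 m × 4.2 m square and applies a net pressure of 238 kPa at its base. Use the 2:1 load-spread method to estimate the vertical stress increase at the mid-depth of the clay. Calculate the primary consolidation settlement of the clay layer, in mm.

S_c ≈ 266 mm

Mid-depth of clay below the ground surface: z = 1.8 + 3.3/2 = 3.45 m.
Total vertical stress at mid-clay: σ_v = 18×1.8 + 18.5×1.65 = 62.925 kPa.
Pore pressure: u = 9.81×(3.45 − 0.9) = 25.015 kPa.
Initial effective stress: σ'_0 = σ_v − u = 62.925 − 25.015 = 37.91 kPa.
Stress increase at mid-clay by the 2:1 spreading method:
Δσ = qBL/((B+z)(L+z)) = 238×4.2×4.2/((4.2+3.45)(4.2+3.45)) = 71.739 kPa
Final effective stress: σ'_f = σ'_0 + Δσ = 37.91 + 71.739 = 109.65 kPa.
Normally consolidated clay, so the full stress increment lies on the virgin compression line:
S_c = C_c·H/(1+e₀)·log₁₀(σ'_f/σ'_0) = 0.32×3.3/(1+0.83)×log₁₀(109.65/37.91)
    = 0.57705 × 0.46125 = 0.2662 m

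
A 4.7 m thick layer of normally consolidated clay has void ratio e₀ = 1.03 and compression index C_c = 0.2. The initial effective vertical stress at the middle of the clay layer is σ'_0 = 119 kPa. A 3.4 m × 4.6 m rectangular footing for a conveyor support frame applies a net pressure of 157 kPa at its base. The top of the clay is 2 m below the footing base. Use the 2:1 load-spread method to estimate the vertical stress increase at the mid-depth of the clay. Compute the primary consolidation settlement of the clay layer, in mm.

Mid-depth of clay below the footing base: z = 2 + 4.7/2 = 4.35 m.
Stress increase at mid-clay by the 2:1 spreading method:
Δσ = qBL/((B+z)(L+z)) = 157×3.4×4.6/((3.4+4.35)(4.6+4.35)) = 35.401 kPa
Final effective stress: σ'_f = σ'_0 + Δσ = 119 + 35.401 = 154.4 kPa.
Normally consolidated clay, so the full stress increment lies on the virgin compression line:
S_c = C_c·H/(1+e₀)·log₁₀(σ'_f/σ'_0) = 0.2×4.7/(1+1.03)×log₁₀(154.4/119)
    = 0.46305 × 0.1131 = 0.05237 m

S_c ≈ 52.4 mm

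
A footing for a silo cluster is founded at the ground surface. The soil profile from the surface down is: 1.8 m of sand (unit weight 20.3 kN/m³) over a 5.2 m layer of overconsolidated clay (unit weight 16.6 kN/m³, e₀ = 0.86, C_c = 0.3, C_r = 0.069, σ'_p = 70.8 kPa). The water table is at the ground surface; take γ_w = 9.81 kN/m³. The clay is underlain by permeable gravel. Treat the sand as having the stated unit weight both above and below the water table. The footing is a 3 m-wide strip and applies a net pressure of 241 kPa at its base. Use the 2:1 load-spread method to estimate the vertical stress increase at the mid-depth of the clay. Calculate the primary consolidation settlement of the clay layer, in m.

S_c ≈ 0.288 m

Mid-depth of clay below the ground surface: z = 1.8 + 5.2/2 = 4.4 m.
Total vertical stress at mid-clay: σ_v = 20.3×1.8 + 16.6×2.6 = 79.7 kPa.
Pore pressure: u = 9.81×(4.4 − 0) = 43.164 kPa.
Initial effective stress: σ'_0 = σ_v − u = 79.7 − 43.164 = 36.536 kPa.
Stress increase at mid-clay by the 2:1 spreading method:
Δσ = qB/(B+z) = 241×3/(3+4.4) = 97.703 kPa
Final effective stress: σ'_f = 36.536 + 97.703 = 134.24 kPa.
σ'_f = 134.24 > σ'_p = 70.8 kPa, so the stress path crosses the preconsolidation pressure — recompression up to σ'_p, then virgin compression beyond:
S_c = H/(1+e₀)·[C_r·log₁₀(σ'_p/σ'_0) + C_c·log₁₀(σ'_f/σ'_p)]
    = 5.2/1.86 × [0.069×log₁₀(70.8/36.536) + 0.3×log₁₀(134.24/70.8)]
    = 2.7957 × [0.019825 + 0.083355] = 0.2885 m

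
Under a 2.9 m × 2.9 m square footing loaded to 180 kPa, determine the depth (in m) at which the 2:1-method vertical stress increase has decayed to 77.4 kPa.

z ≈ 1.52 m

2:1 spreading — at depth z the loaded area has grown by z in each plan dimension:
qB²/(B+z)² = Δσ_z ⇒ z = B(√(q/Δσ_z) − 1) = 2.9×(√(180/77.4) − 1) = 1.522 m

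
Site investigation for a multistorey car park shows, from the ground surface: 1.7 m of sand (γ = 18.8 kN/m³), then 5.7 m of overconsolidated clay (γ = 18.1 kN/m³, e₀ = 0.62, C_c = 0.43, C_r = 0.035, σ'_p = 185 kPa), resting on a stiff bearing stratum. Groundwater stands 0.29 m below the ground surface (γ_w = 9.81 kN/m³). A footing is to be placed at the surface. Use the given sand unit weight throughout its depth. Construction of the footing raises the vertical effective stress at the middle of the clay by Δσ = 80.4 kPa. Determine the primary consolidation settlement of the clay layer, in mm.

S_c ≈ 57.4 mm

Mid-depth of clay below the ground surface: z = 1.7 + 5.7/2 = 4.55 m.
Total vertical stress at mid-clay: σ_v = 18.8×1.7 + 18.1×2.85 = 83.545 kPa.
Pore pressure: u = 9.81×(4.55 − 0.29) = 41.791 kPa.
Initial effective stress: σ'_0 = σ_v − u = 83.545 − 41.791 = 41.754 kPa.
Final effective stress: σ'_f = 41.754 + 80.4 = 122.15 kPa.
σ'_f = 122.15 ≤ σ'_p = 185 kPa, so the clay remains overconsolidated and only the recompression index applies:
S_c = C_r·H/(1+e₀)·log₁₀(σ'_f/σ'_0) = 0.035×5.7/1.62×log₁₀(122.15/41.754)
    = 0.12315 × 0.4662 = 0.05741 m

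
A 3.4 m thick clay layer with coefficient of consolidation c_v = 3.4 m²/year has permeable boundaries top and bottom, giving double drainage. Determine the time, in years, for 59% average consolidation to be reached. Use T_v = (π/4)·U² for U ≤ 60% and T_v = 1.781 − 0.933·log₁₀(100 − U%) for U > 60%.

t ≈ 0.232 years

Drainage path length: H_d = H/2 = 1.7 m (double drainage).
U ≤ 60%: T_v = (π/4)·U² = (π/4)×0.59² = 0.2734.
t = T_v·H_d²/c_v = 0.2734×1.7²/3.4 = 0.2324 years.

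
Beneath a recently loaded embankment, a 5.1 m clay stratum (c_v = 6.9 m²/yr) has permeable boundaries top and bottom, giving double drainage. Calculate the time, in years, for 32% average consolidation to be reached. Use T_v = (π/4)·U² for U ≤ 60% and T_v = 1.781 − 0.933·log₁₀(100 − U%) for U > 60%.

t ≈ 0.0758 years

Drainage path length: H_d = H/2 = 2.55 m (double drainage).
U ≤ 60%: T_v = (π/4)·U² = (π/4)×0.32² = 0.080425.
t = T_v·H_d²/c_v = 0.080425×2.55²/6.9 = 0.07579 years.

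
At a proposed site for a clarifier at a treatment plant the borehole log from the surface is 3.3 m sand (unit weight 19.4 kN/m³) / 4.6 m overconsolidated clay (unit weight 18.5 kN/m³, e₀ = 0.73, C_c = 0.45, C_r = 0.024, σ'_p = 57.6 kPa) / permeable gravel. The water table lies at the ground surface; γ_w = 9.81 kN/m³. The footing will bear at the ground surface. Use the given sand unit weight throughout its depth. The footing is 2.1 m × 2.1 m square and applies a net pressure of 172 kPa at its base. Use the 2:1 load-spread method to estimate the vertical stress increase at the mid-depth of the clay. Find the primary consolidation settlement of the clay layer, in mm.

Mid-depth of clay below the ground surface: z = 3.3 + 4.6/2 = 5.6 m.
Total vertical stress at mid-clay: σ_v = 19.4×3.3 + 18.5×2.3 = 106.57 kPa.
Pore pressure: u = 9.81×(5.6 − 0) = 54.936 kPa.
Initial effective stress: σ'_0 = σ_v − u = 106.57 − 54.936 = 51.634 kPa.
Stress increase at mid-clay by the 2:1 spreading method:
Δσ = qBL/((B+z)(L+z)) = 172×2.1×2.1/((2.1+5.6)(2.1+5.6)) = 12.793 kPa
Final effective stress: σ'_f = 51.634 + 12.793 = 64.427 kPa.
σ'_f = 64.427 > σ'_p = 57.6 kPa, so the stress path crosses the preconsolidation pressure — recompression up to σ'_p, then virgin compression beyond:
S_c = H/(1+e₀)·[C_r·log₁₀(σ'_p/σ'_0) + C_c·log₁₀(σ'_f/σ'_p)]
    = 4.6/1.73 × [0.024×log₁₀(57.6/51.634) + 0.45×log₁₀(64.427/57.6)]
    = 2.659 × [0.0011397 + 0.02189] = 0.06124 m

S_c ≈ 61.2 mm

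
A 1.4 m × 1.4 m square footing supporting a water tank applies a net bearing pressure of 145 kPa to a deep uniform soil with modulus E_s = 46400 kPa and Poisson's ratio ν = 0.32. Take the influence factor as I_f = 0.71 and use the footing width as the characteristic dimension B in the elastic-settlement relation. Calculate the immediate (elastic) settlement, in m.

S_e ≈ 0.00279 m

Immediate (elastic) settlement: S_e = q·B·(1−ν²)/E_s · I_f.
S_e = 145 × 1.4 × (1 − 0.32²) / 46400 × 0.71
    = 145 × 1.4 × 0.8976 / 46400 × 0.71
    = 0.002788 m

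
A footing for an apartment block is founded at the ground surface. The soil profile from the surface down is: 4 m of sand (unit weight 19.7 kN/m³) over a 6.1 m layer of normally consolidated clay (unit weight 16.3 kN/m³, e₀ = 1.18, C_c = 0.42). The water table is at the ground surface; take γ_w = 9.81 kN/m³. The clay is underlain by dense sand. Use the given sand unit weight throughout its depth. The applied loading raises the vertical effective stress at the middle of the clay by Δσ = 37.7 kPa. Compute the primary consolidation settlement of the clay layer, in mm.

Mid-depth of clay below the ground surface: z = 4 + 6.1/2 = 7.05 m.
Total vertical stress at mid-clay: σ_v = 19.7×4 + 16.3×3.05 = 128.51 kPa.
Pore pressure: u = 9.81×(7.05 − 0) = 69.16 kPa.
Initial effective stress: σ'_0 = σ_v − u = 128.51 − 69.16 = 59.35 kPa.
Final effective stress: σ'_f = σ'_0 + Δσ = 59.35 + 37.7 = 97.05 kPa.
Normally consolidated clay, so the full stress increment lies on the virgin compression line:
S_c = C_c·H/(1+e₀)·log₁₀(σ'_f/σ'_0) = 0.42×6.1/(1+1.18)×log₁₀(97.05/59.35)
    = 1.1752 × 0.21357 = 0.251 m

S_c ≈ 251 mm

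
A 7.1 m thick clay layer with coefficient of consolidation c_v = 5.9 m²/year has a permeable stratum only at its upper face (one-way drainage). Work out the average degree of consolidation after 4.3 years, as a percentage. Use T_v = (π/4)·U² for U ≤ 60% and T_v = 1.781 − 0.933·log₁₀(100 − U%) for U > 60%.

U ≈ 76.6 %

Drainage path length: H_d = H = 7.1 m (single drainage).
T_v = c_v·t/H_d² = 5.9×4.3/7.1² = 0.50327.
T_v = 0.50327 corresponds to the U > 60% branch:
U = 1 − 10^((1.781 − T_v)/0.933)/100 = 0.7659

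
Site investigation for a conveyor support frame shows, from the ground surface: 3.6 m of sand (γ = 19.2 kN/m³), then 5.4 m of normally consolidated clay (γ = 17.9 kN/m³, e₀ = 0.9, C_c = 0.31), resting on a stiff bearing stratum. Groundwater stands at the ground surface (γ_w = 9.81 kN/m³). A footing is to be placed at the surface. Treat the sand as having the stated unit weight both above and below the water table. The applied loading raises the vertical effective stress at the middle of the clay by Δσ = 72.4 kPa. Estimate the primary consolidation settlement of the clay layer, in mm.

S_c ≈ 319 mm

Mid-depth of clay below the ground surface: z = 3.6 + 5.4/2 = 6.3 m.
Total vertical stress at mid-clay: σ_v = 19.2×3.6 + 17.9×2.7 = 117.45 kPa.
Pore pressure: u = 9.81×(6.3 − 0) = 61.803 kPa.
Initial effective stress: σ'_0 = σ_v − u = 117.45 − 61.803 = 55.647 kPa.
Final effective stress: σ'_f = σ'_0 + Δσ = 55.647 + 72.4 = 128.05 kPa.
Normally consolidated clay, so the full stress increment lies on the virgin compression line:
S_c = C_c·H/(1+e₀)·log₁₀(σ'_f/σ'_0) = 0.31×5.4/(1+0.9)×log₁₀(128.05/55.647)
    = 0.88105 × 0.36194 = 0.3189 m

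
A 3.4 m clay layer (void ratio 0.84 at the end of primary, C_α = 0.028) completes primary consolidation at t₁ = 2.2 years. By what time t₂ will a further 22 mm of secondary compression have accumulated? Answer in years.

S_s = C_α·H/(1+e_p)·log₁₀(t₂/t₁) ⇒ log₁₀(t₂/t₁) = S_s·(1+e_p)/(C_α·H).
log₁₀(t₂/t₁) = 0.022 × (1+0.84) / (0.028×3.4) = 0.4252
t₂ = t₁ × 10^0.4252 = 2.2 × 2.662 = 5.856 years

t₂ ≈ 5.86 years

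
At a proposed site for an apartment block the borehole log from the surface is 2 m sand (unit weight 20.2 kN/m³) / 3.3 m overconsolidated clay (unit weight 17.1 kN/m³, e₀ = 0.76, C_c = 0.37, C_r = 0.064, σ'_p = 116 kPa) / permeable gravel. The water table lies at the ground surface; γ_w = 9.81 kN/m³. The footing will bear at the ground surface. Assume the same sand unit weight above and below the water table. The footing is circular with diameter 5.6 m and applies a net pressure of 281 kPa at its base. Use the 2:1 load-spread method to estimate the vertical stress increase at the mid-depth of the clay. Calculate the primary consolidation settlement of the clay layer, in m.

S_c ≈ 0.113 m

Mid-depth of clay below the ground surface: z = 2 + 3.3/2 = 3.65 m.
Total vertical stress at mid-clay: σ_v = 20.2×2 + 17.1×1.65 = 68.615 kPa.
Pore pressure: u = 9.81×(3.65 − 0) = 35.806 kPa.
Initial effective stress: σ'_0 = σ_v − u = 68.615 − 35.806 = 32.809 kPa.
Stress increase at mid-clay by the 2:1 spreading method:
Δσ ≈ qD²/(D+z)² = 281×5.6²/(5.6+3.65)² = 102.99 kPa
Final effective stress: σ'_f = 32.809 + 102.99 = 135.8 kPa.
σ'_f = 135.8 > σ'_p = 116 kPa, so the stress path crosses the preconsolidation pressure — recompression up to σ'_p, then virgin compression beyond:
S_c = H/(1+e₀)·[C_r·log₁₀(σ'_p/σ'_0) + C_c·log₁₀(σ'_f/σ'_p)]
    = 3.3/1.76 × [0.064×log₁₀(116/32.809) + 0.37×log₁₀(135.8/116)]
    = 1.875 × [0.035102 + 0.025323] = 0.1133 m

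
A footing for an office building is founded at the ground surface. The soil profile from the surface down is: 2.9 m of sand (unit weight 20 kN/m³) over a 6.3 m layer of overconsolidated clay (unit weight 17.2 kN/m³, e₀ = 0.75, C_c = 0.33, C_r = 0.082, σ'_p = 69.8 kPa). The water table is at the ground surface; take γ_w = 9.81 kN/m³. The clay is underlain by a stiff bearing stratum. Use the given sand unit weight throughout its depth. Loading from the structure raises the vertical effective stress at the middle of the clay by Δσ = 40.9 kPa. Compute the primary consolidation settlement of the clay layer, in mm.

Mid-depth of clay below the ground surface: z = 2.9 + 6.3/2 = 6.05 m.
Total vertical stress at mid-clay: σ_v = 20×2.9 + 17.2×3.15 = 112.18 kPa.
Pore pressure: u = 9.81×(6.05 − 0) = 59.351 kPa.
Initial effective stress: σ'_0 = σ_v − u = 112.18 − 59.351 = 52.829 kPa.
Final effective stress: σ'_f = 52.829 + 40.9 = 93.729 kPa.
σ'_f = 93.729 > σ'_p = 69.8 kPa, so the stress path crosses the preconsolidation pressure — recompression up to σ'_p, then virgin compression beyond:
S_c = H/(1+e₀)·[C_r·log₁₀(σ'_p/σ'_0) + C_c·log₁₀(σ'_f/σ'_p)]
    = 6.3/1.75 × [0.082×log₁₀(69.8/52.829) + 0.33×log₁₀(93.729/69.8)]
    = 3.6 × [0.0099206 + 0.042246] = 0.1878 m

S_c ≈ 188 mm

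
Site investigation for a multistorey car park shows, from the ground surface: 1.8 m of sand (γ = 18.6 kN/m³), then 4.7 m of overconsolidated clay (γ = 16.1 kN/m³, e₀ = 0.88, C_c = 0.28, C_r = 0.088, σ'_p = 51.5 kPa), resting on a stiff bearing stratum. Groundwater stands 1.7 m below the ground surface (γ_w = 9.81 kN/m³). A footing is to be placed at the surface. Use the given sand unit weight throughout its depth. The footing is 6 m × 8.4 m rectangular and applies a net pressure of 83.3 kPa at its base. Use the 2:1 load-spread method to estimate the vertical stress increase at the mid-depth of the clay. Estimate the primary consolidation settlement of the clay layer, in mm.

S_c ≈ 143 mm

Mid-depth of clay below the ground surface: z = 1.8 + 4.7/2 = 4.15 m.
Total vertical stress at mid-clay: σ_v = 18.6×1.8 + 16.1×2.35 = 71.315 kPa.
Pore pressure: u = 9.81×(4.15 − 1.7) = 24.035 kPa.
Initial effective stress: σ'_0 = σ_v − u = 71.315 − 24.035 = 47.28 kPa.
Stress increase at mid-clay by the 2:1 spreading method:
Δσ = qBL/((B+z)(L+z)) = 83.3×6×8.4/((6+4.15)(8.4+4.15)) = 32.958 kPa
Final effective stress: σ'_f = 47.28 + 32.958 = 80.238 kPa.
σ'_f = 80.238 > σ'_p = 51.5 kPa, so the stress path crosses the preconsolidation pressure — recompression up to σ'_p, then virgin compression beyond:
S_c = H/(1+e₀)·[C_r·log₁₀(σ'_p/σ'_0) + C_c·log₁₀(σ'_f/σ'_p)]
    = 4.7/1.88 × [0.088×log₁₀(51.5/47.28) + 0.28×log₁₀(80.238/51.5)]
    = 2.5 × [0.0032674 + 0.05392] = 0.143 m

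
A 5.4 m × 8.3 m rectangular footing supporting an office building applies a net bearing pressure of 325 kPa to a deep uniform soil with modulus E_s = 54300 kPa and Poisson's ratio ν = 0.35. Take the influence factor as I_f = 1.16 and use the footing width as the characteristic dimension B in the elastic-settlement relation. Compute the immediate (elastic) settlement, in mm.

S_e ≈ 32.9 mm

Immediate (elastic) settlement: S_e = q·B·(1−ν²)/E_s · I_f.
S_e = 325 × 5.4 × (1 − 0.35²) / 54300 × 1.16
    = 325 × 5.4 × 0.8775 / 54300 × 1.16
    = 0.0329 m = 32.9 mm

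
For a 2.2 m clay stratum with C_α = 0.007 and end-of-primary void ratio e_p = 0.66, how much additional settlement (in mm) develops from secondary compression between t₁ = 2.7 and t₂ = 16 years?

Secondary compression: S_s = C_α·H/(1+e_p)·log₁₀(t₂/t₁)
S_s = 0.007×2.2/(1+0.66)×log₁₀(16/2.7)
    = 0.009277 × 0.7728 = 0.007169 m

S_s ≈ 7.17 mm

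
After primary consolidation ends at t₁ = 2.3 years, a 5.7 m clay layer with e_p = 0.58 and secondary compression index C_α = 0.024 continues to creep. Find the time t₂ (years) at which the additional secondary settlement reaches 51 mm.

S_s = C_α·H/(1+e_p)·log₁₀(t₂/t₁) ⇒ log₁₀(t₂/t₁) = S_s·(1+e_p)/(C_α·H).
log₁₀(t₂/t₁) = 0.051 × (1+0.58) / (0.024×5.7) = 0.589
t₂ = t₁ × 10^0.589 = 2.3 × 3.882 = 8.928 years

t₂ ≈ 8.93 years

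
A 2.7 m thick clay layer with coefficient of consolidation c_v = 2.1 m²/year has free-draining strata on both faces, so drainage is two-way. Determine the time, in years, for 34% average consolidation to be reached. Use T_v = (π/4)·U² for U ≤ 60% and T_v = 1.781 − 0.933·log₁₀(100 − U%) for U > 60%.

Drainage path length: H_d = H/2 = 1.35 m (double drainage).
U ≤ 60%: T_v = (π/4)·U² = (π/4)×0.34² = 0.090792.
t = T_v·H_d²/c_v = 0.090792×1.35²/2.1 = 0.07879 years.

t ≈ 0.0788 years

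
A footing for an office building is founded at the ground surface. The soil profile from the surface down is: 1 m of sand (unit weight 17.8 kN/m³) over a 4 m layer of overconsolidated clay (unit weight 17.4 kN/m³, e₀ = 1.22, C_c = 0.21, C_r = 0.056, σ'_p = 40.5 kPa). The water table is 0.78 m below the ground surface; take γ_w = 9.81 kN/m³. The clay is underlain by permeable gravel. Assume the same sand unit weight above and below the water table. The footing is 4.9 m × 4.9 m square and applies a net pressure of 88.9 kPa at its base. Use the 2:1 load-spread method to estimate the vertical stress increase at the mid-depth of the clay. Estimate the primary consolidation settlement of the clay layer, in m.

Mid-depth of clay below the ground surface: z = 1 + 4/2 = 3 m.
Total vertical stress at mid-clay: σ_v = 17.8×1 + 17.4×2 = 52.6 kPa.
Pore pressure: u = 9.81×(3 − 0.78) = 21.778 kPa.
Initial effective stress: σ'_0 = σ_v − u = 52.6 − 21.778 = 30.822 kPa.
Stress increase at mid-clay by the 2:1 spreading method:
Δσ = qBL/((B+z)(L+z)) = 88.9×4.9×4.9/((4.9+3)(4.9+3)) = 34.201 kPa
Final effective stress: σ'_f = 30.822 + 34.201 = 65.023 kPa.
σ'_f = 65.023 > σ'_p = 40.5 kPa, so the stress path crosses the preconsolidation pressure — recompression up to σ'_p, then virgin compression beyond:
S_c = H/(1+e₀)·[C_r·log₁₀(σ'_p/σ'_0) + C_c·log₁₀(σ'_f/σ'_p)]
    = 4/2.22 × [0.056×log₁₀(40.5/30.822) + 0.21×log₁₀(65.023/40.5)]
    = 1.8018 × [0.0066413 + 0.043179] = 0.08977 m

S_c ≈ 0.0898 m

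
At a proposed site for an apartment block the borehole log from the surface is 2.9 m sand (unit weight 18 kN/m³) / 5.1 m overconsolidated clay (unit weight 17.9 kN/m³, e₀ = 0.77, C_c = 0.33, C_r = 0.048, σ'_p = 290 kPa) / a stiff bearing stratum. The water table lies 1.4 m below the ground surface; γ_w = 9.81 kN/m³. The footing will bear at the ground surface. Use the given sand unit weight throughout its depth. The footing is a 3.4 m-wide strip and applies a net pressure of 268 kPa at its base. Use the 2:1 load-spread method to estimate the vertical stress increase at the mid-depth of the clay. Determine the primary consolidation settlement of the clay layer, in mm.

S_c ≈ 61.2 mm

Mid-depth of clay below the ground surface: z = 2.9 + 5.1/2 = 5.45 m.
Total vertical stress at mid-clay: σ_v = 18×2.9 + 17.9×2.55 = 97.845 kPa.
Pore pressure: u = 9.81×(5.45 − 1.4) = 39.73 kPa.
Initial effective stress: σ'_0 = σ_v − u = 97.845 − 39.73 = 58.115 kPa.
Stress increase at mid-clay by the 2:1 spreading method:
Δσ = qB/(B+z) = 268×3.4/(3.4+5.45) = 102.96 kPa
Final effective stress: σ'_f = 58.115 + 102.96 = 161.07 kPa.
σ'_f = 161.07 ≤ σ'_p = 290 kPa, so the clay remains overconsolidated and only the recompression index applies:
S_c = C_r·H/(1+e₀)·log₁₀(σ'_f/σ'_0) = 0.048×5.1/1.77×log₁₀(161.07/58.115)
    = 0.13831 × 0.44273 = 0.06123 m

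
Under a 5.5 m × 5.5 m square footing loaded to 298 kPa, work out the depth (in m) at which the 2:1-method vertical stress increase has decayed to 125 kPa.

2:1 spreading — at depth z the loaded area has grown by z in each plan dimension:
qB²/(B+z)² = Δσ_z ⇒ z = B(√(q/Δσ_z) − 1) = 5.5×(√(298/125) − 1) = 2.992 m

z ≈ 2.99 m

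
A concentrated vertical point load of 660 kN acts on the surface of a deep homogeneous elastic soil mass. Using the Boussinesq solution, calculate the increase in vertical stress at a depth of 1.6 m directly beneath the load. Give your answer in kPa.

Δσ_z ≈ 123 kPa

Boussinesq vertical stress below a point load on an elastic half-space:
Δσ_z = 3P/(2πz²) · [1 + (r/z)²]^(−5/2)
r/z = 0/1.6 = 0; [1+(r/z)²]^(−5/2) = 1.
Δσ_z = 3×660/(2π×1.6²) × 1 = 123.1 × 1 = 123.1 kPa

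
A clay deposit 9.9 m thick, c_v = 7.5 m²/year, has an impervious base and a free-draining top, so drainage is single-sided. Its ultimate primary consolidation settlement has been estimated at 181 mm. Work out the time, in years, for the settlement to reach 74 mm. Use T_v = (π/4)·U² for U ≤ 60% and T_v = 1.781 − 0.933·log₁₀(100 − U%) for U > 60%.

t ≈ 1.72 years

Drainage path length: H_d = H = 9.9 m (single drainage).
U = S(t)/S_ult = 74/181 = 0.4088.
U ≤ 60%: T_v = (π/4)·U² = (π/4)×0.40884² = 0.13128.
t = T_v·H_d²/c_v = 0.13128×9.9²/7.5 = 1.716 years.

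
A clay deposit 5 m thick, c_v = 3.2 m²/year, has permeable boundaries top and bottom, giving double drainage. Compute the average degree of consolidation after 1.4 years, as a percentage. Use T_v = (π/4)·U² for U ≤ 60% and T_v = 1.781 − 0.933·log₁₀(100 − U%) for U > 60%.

Drainage path length: H_d = H/2 = 2.5 m (double drainage).
T_v = c_v·t/H_d² = 3.2×1.4/2.5² = 0.7168.
T_v = 0.7168 corresponds to the U > 60% branch:
U = 1 − 10^((1.781 − T_v)/0.933)/100 = 0.8618

U ≈ 86.2 %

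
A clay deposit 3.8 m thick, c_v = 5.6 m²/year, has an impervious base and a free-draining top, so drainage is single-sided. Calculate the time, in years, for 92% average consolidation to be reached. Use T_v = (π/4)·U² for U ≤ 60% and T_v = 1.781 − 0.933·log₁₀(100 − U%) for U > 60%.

t ≈ 2.42 years

Drainage path length: H_d = H = 3.8 m (single drainage).
U > 60%: T_v = 1.781 − 0.933·log₁₀(100 − 92) = 0.93842.
t = T_v·H_d²/c_v = 0.93842×3.8²/5.6 = 2.42 years.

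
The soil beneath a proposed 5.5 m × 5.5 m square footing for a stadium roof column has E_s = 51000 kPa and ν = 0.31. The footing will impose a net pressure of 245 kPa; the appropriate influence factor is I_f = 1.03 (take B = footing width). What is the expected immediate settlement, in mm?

S_e ≈ 24.6 mm

Immediate (elastic) settlement: S_e = q·B·(1−ν²)/E_s · I_f.
S_e = 245 × 5.5 × (1 − 0.31²) / 51000 × 1.03
    = 245 × 5.5 × 0.9039 / 51000 × 1.03
    = 0.0246 m = 24.6 mm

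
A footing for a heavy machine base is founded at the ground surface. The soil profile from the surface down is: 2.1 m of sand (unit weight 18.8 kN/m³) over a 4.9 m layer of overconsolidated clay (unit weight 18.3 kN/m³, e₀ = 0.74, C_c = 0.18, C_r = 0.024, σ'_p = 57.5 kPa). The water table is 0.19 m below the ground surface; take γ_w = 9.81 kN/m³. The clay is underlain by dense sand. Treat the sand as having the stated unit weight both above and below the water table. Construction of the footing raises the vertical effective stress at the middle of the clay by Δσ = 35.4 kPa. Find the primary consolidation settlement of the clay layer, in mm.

Mid-depth of clay below the ground surface: z = 2.1 + 4.9/2 = 4.55 m.
Total vertical stress at mid-clay: σ_v = 18.8×2.1 + 18.3×2.45 = 84.315 kPa.
Pore pressure: u = 9.81×(4.55 − 0.19) = 42.772 kPa.
Initial effective stress: σ'_0 = σ_v − u = 84.315 − 42.772 = 41.543 kPa.
Final effective stress: σ'_f = 41.543 + 35.4 = 76.943 kPa.
σ'_f = 76.943 > σ'_p = 57.5 kPa, so the stress path crosses the preconsolidation pressure — recompression up to σ'_p, then virgin compression beyond:
S_c = H/(1+e₀)·[C_r·log₁₀(σ'_p/σ'_0) + C_c·log₁₀(σ'_f/σ'_p)]
    = 4.9/1.74 × [0.024×log₁₀(57.5/41.543) + 0.18×log₁₀(76.943/57.5)]
    = 2.8161 × [0.0033881 + 0.02277] = 0.07366 m

S_c ≈ 73.7 mm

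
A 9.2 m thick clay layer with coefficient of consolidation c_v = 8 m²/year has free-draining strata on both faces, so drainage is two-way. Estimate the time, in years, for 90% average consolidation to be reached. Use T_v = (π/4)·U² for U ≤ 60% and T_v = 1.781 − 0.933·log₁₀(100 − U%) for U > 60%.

Drainage path length: H_d = H/2 = 4.6 m (double drainage).
U > 60%: T_v = 1.781 − 0.933·log₁₀(100 − 90) = 0.848.
t = T_v·H_d²/c_v = 0.848×4.6²/8 = 2.243 years.

t ≈ 2.24 years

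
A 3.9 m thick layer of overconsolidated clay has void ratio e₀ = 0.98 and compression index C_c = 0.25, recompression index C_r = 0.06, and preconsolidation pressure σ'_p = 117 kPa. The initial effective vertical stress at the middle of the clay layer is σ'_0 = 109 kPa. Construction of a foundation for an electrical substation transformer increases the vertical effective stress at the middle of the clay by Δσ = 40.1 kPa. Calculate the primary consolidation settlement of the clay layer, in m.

S_c ≈ 0.0555 m

Final effective stress: σ'_f = 109 + 40.1 = 149.1 kPa.
σ'_f = 149.1 > σ'_p = 117 kPa, so the stress path crosses the preconsolidation pressure — recompression up to σ'_p, then virgin compression beyond:
S_c = H/(1+e₀)·[C_r·log₁₀(σ'_p/σ'_0) + C_c·log₁₀(σ'_f/σ'_p)]
    = 3.9/1.98 × [0.06×log₁₀(117/109) + 0.25×log₁₀(149.1/117)]
    = 1.9697 × [0.0018456 + 0.026323] = 0.05548 m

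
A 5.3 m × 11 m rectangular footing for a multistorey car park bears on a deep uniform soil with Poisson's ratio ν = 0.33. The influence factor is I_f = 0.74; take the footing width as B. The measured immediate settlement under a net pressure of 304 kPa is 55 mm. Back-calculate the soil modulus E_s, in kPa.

E_s ≈ 19300 kPa

S_e = q·B·(1−ν²)/E_s · I_f  ⇒  E_s = q·B·(1−ν²)·I_f / S_e.
E_s = 304 × 5.3 × 0.8911 × 0.74 / 0.055 = 19320 kPa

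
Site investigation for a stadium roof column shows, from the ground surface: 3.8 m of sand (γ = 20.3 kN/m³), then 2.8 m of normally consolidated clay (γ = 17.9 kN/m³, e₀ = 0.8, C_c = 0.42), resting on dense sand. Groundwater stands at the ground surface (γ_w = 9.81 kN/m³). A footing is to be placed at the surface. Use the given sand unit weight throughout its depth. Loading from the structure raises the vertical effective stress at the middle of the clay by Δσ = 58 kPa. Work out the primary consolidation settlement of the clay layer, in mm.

S_c ≈ 215 mm

Mid-depth of clay below the ground surface: z = 3.8 + 2.8/2 = 5.2 m.
Total vertical stress at mid-clay: σ_v = 20.3×3.8 + 17.9×1.4 = 102.2 kPa.
Pore pressure: u = 9.81×(5.2 − 0) = 51.012 kPa.
Initial effective stress: σ'_0 = σ_v − u = 102.2 − 51.012 = 51.188 kPa.
Final effective stress: σ'_f = σ'_0 + Δσ = 51.188 + 58 = 109.19 kPa.
Normally consolidated clay, so the full stress increment lies on the virgin compression line:
S_c = C_c·H/(1+e₀)·log₁₀(σ'_f/σ'_0) = 0.42×2.8/(1+0.8)×log₁₀(109.19/51.188)
    = 0.65333 × 0.32901 = 0.215 m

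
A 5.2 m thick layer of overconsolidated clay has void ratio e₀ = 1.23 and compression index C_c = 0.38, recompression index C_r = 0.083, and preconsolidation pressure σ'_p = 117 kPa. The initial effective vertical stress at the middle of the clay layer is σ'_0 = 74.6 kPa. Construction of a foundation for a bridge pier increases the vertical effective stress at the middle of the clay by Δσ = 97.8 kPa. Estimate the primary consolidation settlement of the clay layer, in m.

Final effective stress: σ'_f = 74.6 + 97.8 = 172.4 kPa.
σ'_f = 172.4 > σ'_p = 117 kPa, so the stress path crosses the preconsolidation pressure — recompression up to σ'_p, then virgin compression beyond:
S_c = H/(1+e₀)·[C_r·log₁₀(σ'_p/σ'_0) + C_c·log₁₀(σ'_f/σ'_p)]
    = 5.2/2.23 × [0.083×log₁₀(117/74.6) + 0.38×log₁₀(172.4/117)]
    = 2.3318 × [0.016222 + 0.063974] = 0.187 m

S_c ≈ 0.187 m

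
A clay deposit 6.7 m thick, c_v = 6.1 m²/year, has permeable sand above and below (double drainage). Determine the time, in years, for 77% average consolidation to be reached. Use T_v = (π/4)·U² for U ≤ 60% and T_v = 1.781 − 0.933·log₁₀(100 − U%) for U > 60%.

Drainage path length: H_d = H/2 = 3.35 m (double drainage).
U > 60%: T_v = 1.781 − 0.933·log₁₀(100 − 77) = 0.51051.
t = T_v·H_d²/c_v = 0.51051×3.35²/6.1 = 0.9392 years.

t ≈ 0.939 years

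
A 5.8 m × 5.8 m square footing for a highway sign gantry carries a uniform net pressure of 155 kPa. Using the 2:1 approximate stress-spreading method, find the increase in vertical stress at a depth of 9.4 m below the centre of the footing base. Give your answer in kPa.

Δσ_z ≈ 22.6 kPa

By the 2:1 method the load spreads at 1 horizontal : 2 vertical, so at depth z the loaded area has grown by z in each plan dimension:
Δσ = qBL/((B+z)(L+z)) = 155×5.8×5.8/((5.8+9.4)(5.8+9.4)) = 22.568 kPa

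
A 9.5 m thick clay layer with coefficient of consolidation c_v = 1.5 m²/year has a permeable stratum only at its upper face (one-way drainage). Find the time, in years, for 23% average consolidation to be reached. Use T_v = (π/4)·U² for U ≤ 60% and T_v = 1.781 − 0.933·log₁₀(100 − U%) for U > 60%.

t ≈ 2.5 years

Drainage path length: H_d = H = 9.5 m (single drainage).
U ≤ 60%: T_v = (π/4)·U² = (π/4)×0.23² = 0.041548.
t = T_v·H_d²/c_v = 0.041548×9.5²/1.5 = 2.5 years.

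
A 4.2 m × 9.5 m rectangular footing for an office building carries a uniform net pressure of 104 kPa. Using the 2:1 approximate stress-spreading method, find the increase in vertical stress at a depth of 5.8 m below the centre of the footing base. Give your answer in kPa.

By the 2:1 method the load spreads at 1 horizontal : 2 vertical, so at depth z the loaded area has grown by z in each plan dimension:
Δσ = qBL/((B+z)(L+z)) = 104×4.2×9.5/((4.2+5.8)(9.5+5.8)) = 27.122 kPa

Δσ_z ≈ 27.1 kPa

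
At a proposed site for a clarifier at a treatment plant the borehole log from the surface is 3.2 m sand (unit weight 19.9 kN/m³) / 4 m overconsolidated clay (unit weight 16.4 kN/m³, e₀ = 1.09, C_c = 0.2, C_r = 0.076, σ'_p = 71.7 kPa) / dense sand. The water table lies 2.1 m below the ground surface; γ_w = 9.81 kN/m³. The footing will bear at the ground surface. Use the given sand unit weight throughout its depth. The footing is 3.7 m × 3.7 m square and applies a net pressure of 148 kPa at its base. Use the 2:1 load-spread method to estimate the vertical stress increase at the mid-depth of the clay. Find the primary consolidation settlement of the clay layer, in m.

Mid-depth of clay below the ground surface: z = 3.2 + 4/2 = 5.2 m.
Total vertical stress at mid-clay: σ_v = 19.9×3.2 + 16.4×2 = 96.48 kPa.
Pore pressure: u = 9.81×(5.2 − 2.1) = 30.411 kPa.
Initial effective stress: σ'_0 = σ_v − u = 96.48 − 30.411 = 66.069 kPa.
Stress increase at mid-clay by the 2:1 spreading method:
Δσ = qBL/((B+z)(L+z)) = 148×3.7×3.7/((3.7+5.2)(3.7+5.2)) = 25.579 kPa
Final effective stress: σ'_f = 66.069 + 25.579 = 91.648 kPa.
σ'_f = 91.648 > σ'_p = 71.7 kPa, so the stress path crosses the preconsolidation pressure — recompression up to σ'_p, then virgin compression beyond:
S_c = H/(1+e₀)·[C_r·log₁₀(σ'_p/σ'_0) + C_c·log₁₀(σ'_f/σ'_p)]
    = 4/2.09 × [0.076×log₁₀(71.7/66.069) + 0.2×log₁₀(91.648/71.7)]
    = 1.9139 × [0.0026996 + 0.021321] = 0.04597 m

S_c ≈ 0.046 m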